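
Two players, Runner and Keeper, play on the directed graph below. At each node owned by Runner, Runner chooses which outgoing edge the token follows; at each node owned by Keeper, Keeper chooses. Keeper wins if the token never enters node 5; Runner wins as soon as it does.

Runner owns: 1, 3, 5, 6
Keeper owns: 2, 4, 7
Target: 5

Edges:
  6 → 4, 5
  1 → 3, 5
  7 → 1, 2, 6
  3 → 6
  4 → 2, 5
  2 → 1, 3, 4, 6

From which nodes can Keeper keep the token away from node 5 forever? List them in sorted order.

A0 = {5}
A1: add {1, 6} — 1 (Runner) has 1→5; 6 (Runner) has 6→5.
A2: add {3} — 3 (Runner) has 3→6.
A3 = A2; e.g. 2 (Keeper) can still go to 4. Fixed point.
Runner's attractor = {1, 3, 5, 6}; Keeper avoids the target exactly from the complement.

2, 4, 7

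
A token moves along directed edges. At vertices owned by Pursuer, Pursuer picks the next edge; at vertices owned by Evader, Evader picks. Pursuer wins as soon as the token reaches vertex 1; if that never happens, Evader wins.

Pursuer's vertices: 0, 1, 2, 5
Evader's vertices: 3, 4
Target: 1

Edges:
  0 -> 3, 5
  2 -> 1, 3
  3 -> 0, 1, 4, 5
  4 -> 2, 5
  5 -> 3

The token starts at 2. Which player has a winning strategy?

A0 = {1}
A1: add {2} — 2 (Pursuer) has 2→1.
A2 = A1; e.g. 0 (Pursuer) has no edge into A1. Fixed point.
2 ∈ A1, so Pursuer can force the target.

Pursuer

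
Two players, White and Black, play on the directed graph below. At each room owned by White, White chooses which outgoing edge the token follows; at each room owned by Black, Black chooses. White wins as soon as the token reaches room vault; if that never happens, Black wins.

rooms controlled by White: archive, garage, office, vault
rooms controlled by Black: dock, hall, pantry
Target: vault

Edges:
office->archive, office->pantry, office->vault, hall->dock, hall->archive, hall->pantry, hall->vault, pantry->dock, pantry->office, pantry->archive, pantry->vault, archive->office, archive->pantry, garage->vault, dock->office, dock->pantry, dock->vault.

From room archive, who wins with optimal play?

White

A0 = {vault}
A1: add {garage, office} — garage (White) has garage→vault; office (White) has office→vault.
A2: add {archive} — archive (White) has archive→office.
A3 = A2; e.g. dock (Black) can still go to pantry. Fixed point.
archive ∈ A2, so White can force the target.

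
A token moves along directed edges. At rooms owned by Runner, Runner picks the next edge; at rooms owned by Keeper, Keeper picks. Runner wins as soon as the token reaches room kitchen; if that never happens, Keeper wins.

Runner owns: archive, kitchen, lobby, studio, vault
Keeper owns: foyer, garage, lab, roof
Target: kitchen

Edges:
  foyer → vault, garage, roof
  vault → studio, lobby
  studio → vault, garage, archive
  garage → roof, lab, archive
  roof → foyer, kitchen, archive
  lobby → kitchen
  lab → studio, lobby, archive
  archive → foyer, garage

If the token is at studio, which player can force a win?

A0 = {kitchen}
A1: add {lobby} — lobby (Runner) has lobby→kitchen.
A2: add {vault} — vault (Runner) has vault→lobby.
A3: add {studio} — studio (Runner) has studio→vault.
A4 = A3; e.g. foyer (Keeper) can still go to garage. Fixed point.
studio ∈ A3, so Runner can force the target.

Runner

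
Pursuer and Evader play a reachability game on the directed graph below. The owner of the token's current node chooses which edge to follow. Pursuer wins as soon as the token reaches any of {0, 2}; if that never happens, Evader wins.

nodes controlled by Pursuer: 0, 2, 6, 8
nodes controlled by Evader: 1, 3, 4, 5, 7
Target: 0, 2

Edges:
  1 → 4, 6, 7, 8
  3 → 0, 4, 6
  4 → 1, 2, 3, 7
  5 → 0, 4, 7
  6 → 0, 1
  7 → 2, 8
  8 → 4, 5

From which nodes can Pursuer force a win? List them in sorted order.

A0 = {0, 2}
A1: add {6} — 6 (Pursuer) has 6→0.
A2 = A1; e.g. 1 (Evader) can still go to 4. Fixed point.
Pursuer's winning region = {0, 2, 6}.

0, 2, 6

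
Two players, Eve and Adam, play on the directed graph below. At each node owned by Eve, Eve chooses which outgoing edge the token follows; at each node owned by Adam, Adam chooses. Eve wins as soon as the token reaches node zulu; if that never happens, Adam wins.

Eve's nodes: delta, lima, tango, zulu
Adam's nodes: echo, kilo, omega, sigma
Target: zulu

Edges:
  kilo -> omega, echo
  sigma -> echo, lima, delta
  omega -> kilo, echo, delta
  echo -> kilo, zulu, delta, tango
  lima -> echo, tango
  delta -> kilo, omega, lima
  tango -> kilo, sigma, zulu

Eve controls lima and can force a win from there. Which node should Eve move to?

tango

A0 = {zulu}
A1: add {tango} — tango (Eve) has tango→zulu.
A2: add {lima} — lima (Eve) has lima→tango.
A3: add {delta} — delta (Eve) has delta→lima.
A4 = A3; e.g. kilo (Adam) can still go to omega. Fixed point.
From lima, successor tango is in the attractor (rank 1); the other successor echo is not.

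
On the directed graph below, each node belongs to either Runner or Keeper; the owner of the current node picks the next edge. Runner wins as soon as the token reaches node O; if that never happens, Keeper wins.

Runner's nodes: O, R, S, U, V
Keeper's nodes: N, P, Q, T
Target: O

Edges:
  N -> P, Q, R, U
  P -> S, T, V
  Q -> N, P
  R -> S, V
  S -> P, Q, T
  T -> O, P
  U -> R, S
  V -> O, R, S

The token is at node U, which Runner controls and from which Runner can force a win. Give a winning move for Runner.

A0 = {O}
A1: add {V} — V (Runner) has V→O.
A2: add {R} — R (Runner) has R→V.
A3: add {U} — U (Runner) has U→R.
A4 = A3; e.g. N (Keeper) can still go to P. Fixed point.
From U, successor R is in the attractor (rank 2); the other successor S is not.

R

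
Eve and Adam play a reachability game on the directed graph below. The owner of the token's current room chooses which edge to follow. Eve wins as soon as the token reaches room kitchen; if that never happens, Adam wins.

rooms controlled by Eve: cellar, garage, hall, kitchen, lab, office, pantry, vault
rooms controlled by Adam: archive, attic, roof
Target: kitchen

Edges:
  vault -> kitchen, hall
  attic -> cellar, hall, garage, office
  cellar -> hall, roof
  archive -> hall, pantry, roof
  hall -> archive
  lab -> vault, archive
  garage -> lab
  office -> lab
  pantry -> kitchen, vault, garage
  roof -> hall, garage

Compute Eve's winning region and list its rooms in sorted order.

garage, kitchen, lab, office, pantry, vault

A0 = {kitchen}
A1: add {pantry, vault} — vault (Eve) has vault→kitchen; pantry (Eve) has pantry→kitchen.
A2: add {lab} — lab (Eve) has lab→vault.
A3: add {garage, office} — garage (Eve) has garage→lab; office (Eve) has office→lab.
A4 = A3; e.g. attic (Adam) can still go to cellar. Fixed point.
Eve's winning region = {garage, kitchen, lab, office, pantry, vault}.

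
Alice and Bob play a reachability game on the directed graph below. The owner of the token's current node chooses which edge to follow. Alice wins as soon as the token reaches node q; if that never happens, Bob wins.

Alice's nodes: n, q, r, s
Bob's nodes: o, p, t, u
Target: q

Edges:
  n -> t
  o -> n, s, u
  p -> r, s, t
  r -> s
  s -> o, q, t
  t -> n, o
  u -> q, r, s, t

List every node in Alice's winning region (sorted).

q, r, s

A0 = {q}
A1: add {s} — s (Alice) has s→q.
A2: add {r} — r (Alice) has r→s.
A3 = A2; e.g. n (Alice) has no edge into A2. Fixed point.
Alice's winning region = {q, r, s}.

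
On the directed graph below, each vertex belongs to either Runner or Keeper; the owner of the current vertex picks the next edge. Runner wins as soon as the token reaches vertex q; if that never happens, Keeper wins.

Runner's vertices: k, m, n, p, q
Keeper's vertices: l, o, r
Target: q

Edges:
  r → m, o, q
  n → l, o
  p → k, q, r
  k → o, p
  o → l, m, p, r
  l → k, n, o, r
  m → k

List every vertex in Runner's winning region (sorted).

A0 = {q}
A1: add {p} — p (Runner) has p→q.
A2: add {k} — k (Runner) has k→p.
A3: add {m} — m (Runner) has m→k.
A4 = A3; e.g. l (Keeper) can still go to n. Fixed point.
Runner's winning region = {k, m, p, q}.

k, m, p, q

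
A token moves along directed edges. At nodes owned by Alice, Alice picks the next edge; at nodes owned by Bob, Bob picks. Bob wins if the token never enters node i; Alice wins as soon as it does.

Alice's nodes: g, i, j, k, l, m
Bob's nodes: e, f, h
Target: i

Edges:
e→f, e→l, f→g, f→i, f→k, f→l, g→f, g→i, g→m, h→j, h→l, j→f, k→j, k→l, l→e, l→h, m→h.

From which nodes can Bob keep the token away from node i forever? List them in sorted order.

A0 = {i}
A1: add {g} — g (Alice) has g→i.
A2 = A1; e.g. e (Bob) can still go to f. Fixed point.
Alice's attractor = {g, i}; Bob avoids the target exactly from the complement.

e, f, h, j, k, l, m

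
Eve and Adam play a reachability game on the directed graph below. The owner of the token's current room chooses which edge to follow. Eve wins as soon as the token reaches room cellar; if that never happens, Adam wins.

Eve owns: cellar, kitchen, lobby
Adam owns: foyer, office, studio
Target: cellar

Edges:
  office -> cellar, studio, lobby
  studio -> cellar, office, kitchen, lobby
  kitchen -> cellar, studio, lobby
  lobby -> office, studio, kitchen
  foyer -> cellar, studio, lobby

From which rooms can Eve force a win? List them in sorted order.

cellar, kitchen, lobby

A0 = {cellar}
A1: add {kitchen} — kitchen (Eve) has kitchen→cellar.
A2: add {lobby} — lobby (Eve) has lobby→kitchen.
A3 = A2; e.g. office (Adam) can still go to studio. Fixed point.
Eve's winning region = {cellar, kitchen, lobby}.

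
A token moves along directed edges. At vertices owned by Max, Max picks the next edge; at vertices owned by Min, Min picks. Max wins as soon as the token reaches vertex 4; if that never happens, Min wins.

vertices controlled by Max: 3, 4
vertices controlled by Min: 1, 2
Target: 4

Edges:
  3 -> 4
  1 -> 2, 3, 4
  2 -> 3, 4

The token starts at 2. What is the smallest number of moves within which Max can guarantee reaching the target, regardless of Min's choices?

A0 = {4}
A1: add {3} — 3 (Max) has 3→4.
A2: add {2} — 2 (Min): all of {3, 4} already in.
2 enters the attractor at level 2, so Max can force the target in 2 moves from there.

2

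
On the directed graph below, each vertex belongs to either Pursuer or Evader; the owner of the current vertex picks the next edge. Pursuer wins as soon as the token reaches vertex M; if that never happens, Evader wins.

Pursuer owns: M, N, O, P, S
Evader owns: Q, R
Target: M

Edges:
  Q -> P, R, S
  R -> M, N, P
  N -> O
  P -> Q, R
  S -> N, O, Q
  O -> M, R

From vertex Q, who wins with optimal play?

A0 = {M}
A1: add {O} — O (Pursuer) has O→M.
A2: add {N, S} — N (Pursuer) has N→O; S (Pursuer) has S→O.
A3 = A2; e.g. P (Pursuer) has no edge into A2. Fixed point.
Q never enters the attractor, so Evader can avoid the target forever.

Evader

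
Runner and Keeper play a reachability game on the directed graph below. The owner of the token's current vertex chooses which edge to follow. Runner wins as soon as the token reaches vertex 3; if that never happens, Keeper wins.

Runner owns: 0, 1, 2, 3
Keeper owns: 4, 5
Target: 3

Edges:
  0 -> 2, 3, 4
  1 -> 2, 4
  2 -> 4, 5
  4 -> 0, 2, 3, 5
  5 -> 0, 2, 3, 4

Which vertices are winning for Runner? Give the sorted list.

0, 3

A0 = {3}
A1: add {0} — 0 (Runner) has 0→3.
A2 = A1; e.g. 1 (Runner) has no edge into A1. Fixed point.
Runner's winning region = {0, 3}.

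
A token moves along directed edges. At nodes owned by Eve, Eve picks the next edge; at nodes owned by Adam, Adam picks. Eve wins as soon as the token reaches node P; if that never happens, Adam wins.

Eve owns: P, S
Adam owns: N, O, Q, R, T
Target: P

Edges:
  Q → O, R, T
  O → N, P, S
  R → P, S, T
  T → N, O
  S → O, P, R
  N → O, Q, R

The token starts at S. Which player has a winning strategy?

Eve

A0 = {P}
A1: add {S} — S (Eve) has S→P.
A2 = A1; e.g. N (Adam) can still go to O. Fixed point.
S ∈ A1, so Eve can force the target.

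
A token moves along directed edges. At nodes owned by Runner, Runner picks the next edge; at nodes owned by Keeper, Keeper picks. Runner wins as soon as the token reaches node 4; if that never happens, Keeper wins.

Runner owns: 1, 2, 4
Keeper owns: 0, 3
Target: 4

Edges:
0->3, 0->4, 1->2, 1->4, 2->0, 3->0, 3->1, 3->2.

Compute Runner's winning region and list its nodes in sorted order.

1, 4

A0 = {4}
A1: add {1} — 1 (Runner) has 1→4.
A2 = A1; e.g. 0 (Keeper) can still go to 3. Fixed point.
Runner's winning region = {1, 4}.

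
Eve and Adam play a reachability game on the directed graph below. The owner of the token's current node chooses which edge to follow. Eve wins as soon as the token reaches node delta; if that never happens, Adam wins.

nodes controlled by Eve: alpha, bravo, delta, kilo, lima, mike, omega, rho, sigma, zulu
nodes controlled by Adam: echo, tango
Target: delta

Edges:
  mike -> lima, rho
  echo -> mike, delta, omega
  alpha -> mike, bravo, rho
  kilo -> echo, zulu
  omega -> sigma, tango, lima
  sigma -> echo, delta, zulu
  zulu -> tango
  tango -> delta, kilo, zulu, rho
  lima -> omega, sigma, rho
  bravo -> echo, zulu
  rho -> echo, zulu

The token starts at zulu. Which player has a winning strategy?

Adam

A0 = {delta}
A1: add {sigma} — sigma (Eve) has sigma→delta.
A2: add {lima, omega} — omega (Eve) has omega→sigma; lima (Eve) has lima→sigma.
A3: add {mike} — mike (Eve) has mike→lima.
A4: add {alpha, echo} — echo (Adam): all of {mike, delta, omega} already in; alpha (Eve) has alpha→mike.
A5: add {bravo, kilo, rho} — kilo (Eve) has kilo→echo; bravo (Eve) has bravo→echo; rho (Eve) has rho→echo.
A6 = A5; e.g. zulu (Eve) has no edge into A5. Fixed point.
zulu never enters the attractor, so Adam can avoid the target forever.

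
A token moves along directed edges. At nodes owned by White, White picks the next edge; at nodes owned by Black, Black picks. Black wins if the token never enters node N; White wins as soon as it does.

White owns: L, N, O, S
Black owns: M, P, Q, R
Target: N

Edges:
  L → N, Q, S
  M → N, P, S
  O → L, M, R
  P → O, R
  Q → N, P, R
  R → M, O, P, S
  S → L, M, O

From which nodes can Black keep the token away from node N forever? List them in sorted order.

M, P, Q, R

A0 = {N}
A1: add {L} — L (White) has L→N.
A2: add {O, S} — O (White) has O→L; S (White) has S→L.
A3 = A2; e.g. M (Black) can still go to P. Fixed point.
White's attractor = {L, N, O, S}; Black avoids the target exactly from the complement.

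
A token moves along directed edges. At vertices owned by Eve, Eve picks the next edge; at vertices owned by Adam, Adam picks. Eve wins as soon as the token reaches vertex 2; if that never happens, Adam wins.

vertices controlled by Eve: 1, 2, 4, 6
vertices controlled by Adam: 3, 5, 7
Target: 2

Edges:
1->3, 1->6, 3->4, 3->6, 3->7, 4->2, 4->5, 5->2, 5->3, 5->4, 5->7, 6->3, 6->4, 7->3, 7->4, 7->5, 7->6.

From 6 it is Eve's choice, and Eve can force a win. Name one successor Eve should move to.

A0 = {2}
A1: add {4} — 4 (Eve) has 4→2.
A2: add {6} — 6 (Eve) has 6→4.
A3: add {1} — 1 (Eve) has 1→6.
A4 = A3; e.g. 3 (Adam) can still go to 7. Fixed point.
From 6, successor 4 is in the attractor (rank 1); the other successor 3 is not.

4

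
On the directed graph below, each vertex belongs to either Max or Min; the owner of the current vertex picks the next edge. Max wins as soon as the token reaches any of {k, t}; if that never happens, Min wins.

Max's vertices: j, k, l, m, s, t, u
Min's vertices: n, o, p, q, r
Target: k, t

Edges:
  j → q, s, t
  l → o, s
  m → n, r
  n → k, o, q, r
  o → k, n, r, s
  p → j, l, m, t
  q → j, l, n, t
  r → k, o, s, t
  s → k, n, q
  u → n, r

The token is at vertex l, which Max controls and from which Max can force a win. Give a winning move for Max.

s

A0 = {k, t}
A1: add {j, s} — j (Max) has j→t; s (Max) has s→k.
A2: add {l} — l (Max) has l→s.
A3 = A2; e.g. m (Max) has no edge into A2. Fixed point.
From l, successor s is in the attractor (rank 1); the other successor o is not.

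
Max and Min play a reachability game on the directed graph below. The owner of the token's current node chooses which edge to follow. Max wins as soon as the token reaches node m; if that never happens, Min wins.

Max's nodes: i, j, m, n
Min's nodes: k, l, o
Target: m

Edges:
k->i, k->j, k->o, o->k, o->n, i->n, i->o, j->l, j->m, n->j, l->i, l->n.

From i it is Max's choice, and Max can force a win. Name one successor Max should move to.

n

A0 = {m}
A1: add {j} — j (Max) has j→m.
A2: add {n} — n (Max) has n→j.
A3: add {i} — i (Max) has i→n.
A4: add {l} — l (Min): all of {i, n} already in.
A5 = A4; e.g. k (Min) can still go to o. Fixed point.
From i, successor n is in the attractor (rank 2); the other successor o is not.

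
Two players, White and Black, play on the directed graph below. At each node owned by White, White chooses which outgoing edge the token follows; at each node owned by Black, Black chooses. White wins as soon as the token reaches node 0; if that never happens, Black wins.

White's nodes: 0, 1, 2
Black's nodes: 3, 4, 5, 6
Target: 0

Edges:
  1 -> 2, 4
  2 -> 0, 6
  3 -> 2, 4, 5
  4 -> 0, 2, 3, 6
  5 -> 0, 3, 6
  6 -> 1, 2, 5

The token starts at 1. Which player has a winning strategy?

White

A0 = {0}
A1: add {2} — 2 (White) has 2→0.
A2: add {1} — 1 (White) has 1→2.
A3 = A2; e.g. 3 (Black) can still go to 4. Fixed point.
1 ∈ A2, so White can force the target.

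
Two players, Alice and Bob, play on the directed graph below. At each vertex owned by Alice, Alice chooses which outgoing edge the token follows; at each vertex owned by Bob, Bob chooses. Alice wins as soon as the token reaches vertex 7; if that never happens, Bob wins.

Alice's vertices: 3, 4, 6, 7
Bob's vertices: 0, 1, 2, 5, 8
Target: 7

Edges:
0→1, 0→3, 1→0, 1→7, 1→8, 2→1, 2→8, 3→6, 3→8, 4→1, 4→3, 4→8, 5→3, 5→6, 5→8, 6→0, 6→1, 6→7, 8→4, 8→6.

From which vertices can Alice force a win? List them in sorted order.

A0 = {7}
A1: add {6} — 6 (Alice) has 6→7.
A2: add {3} — 3 (Alice) has 3→6.
A3: add {4} — 4 (Alice) has 4→3.
A4: add {8} — 8 (Bob): all of {4, 6} already in.
A5: add {5} — 5 (Bob): all of {3, 6, 8} already in.
A6 = A5; e.g. 0 (Bob) can still go to 1. Fixed point.
Alice's winning region = {3, 4, 5, 6, 7, 8}.

3, 4, 5, 6, 7, 8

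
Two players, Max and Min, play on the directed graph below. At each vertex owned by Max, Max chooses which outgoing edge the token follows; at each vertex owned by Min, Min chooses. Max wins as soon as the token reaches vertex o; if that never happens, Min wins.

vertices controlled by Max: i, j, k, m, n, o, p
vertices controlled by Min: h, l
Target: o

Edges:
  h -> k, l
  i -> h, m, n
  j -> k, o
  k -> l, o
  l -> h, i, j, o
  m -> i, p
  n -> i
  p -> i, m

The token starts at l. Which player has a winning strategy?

Min

A0 = {o}
A1: add {j, k} — j (Max) has j→o; k (Max) has k→o.
A2 = A1; e.g. h (Min) can still go to l. Fixed point.
l never enters the attractor, so Min can avoid the target forever.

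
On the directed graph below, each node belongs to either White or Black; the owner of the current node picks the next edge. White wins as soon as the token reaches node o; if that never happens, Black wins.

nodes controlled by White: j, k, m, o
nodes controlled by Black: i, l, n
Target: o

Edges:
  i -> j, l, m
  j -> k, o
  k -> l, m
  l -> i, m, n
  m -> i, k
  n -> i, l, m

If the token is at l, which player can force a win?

A0 = {o}
A1: add {j} — j (White) has j→o.
A2 = A1; e.g. i (Black) can still go to l. Fixed point.
l never enters the attractor, so Black can avoid the target forever.

Black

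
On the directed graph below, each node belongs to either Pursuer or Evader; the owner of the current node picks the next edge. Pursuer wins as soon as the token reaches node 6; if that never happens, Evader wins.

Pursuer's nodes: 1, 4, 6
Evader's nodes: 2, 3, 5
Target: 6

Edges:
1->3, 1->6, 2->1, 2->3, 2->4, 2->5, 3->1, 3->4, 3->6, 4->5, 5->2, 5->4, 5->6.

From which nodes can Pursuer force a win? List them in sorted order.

1, 6

A0 = {6}
A1: add {1} — 1 (Pursuer) has 1→6.
A2 = A1; e.g. 2 (Evader) can still go to 3. Fixed point.
Pursuer's winning region = {1, 6}.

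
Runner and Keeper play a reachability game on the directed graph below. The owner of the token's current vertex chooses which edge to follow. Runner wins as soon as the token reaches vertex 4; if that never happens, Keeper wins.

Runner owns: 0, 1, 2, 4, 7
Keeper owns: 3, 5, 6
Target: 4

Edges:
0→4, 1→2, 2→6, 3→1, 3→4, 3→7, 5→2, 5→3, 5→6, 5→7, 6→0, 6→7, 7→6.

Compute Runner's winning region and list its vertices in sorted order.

A0 = {4}
A1: add {0} — 0 (Runner) has 0→4.
A2 = A1; e.g. 1 (Runner) has no edge into A1. Fixed point.
Runner's winning region = {0, 4}.

0, 4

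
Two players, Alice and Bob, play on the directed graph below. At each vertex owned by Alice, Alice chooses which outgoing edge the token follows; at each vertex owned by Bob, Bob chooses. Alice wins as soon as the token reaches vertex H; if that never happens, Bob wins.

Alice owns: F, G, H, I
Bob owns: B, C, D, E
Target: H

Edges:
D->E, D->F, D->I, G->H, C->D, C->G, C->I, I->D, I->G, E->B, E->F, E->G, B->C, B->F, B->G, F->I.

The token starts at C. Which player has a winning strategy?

A0 = {H}
A1: add {G} — G (Alice) has G→H.
A2: add {I} — I (Alice) has I→G.
A3: add {F} — F (Alice) has F→I.
A4 = A3; e.g. B (Bob) can still go to C. Fixed point.
C never enters the attractor, so Bob can avoid the target forever.

Bob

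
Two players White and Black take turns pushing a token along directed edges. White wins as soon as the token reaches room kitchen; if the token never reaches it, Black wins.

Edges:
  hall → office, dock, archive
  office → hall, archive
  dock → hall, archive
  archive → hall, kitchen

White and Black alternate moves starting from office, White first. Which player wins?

Black

Track states (vertex, player-to-move).
A0 = {(kitchen,White), (kitchen,Black)}
A1: add {(archive,White)}.
A2 = A1; e.g. (hall,White) stays out. (office,White) never enters ⇒ Black avoids the target.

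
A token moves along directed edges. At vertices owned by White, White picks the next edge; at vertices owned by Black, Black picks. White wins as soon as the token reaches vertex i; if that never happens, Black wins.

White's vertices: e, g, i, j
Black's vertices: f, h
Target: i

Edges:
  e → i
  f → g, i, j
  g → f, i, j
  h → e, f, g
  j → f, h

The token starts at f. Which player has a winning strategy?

A0 = {i}
A1: add {e, g} — e (White) has e→i; g (White) has g→i.
A2 = A1; e.g. f (Black) can still go to j. Fixed point.
f never enters the attractor, so Black can avoid the target forever.

Black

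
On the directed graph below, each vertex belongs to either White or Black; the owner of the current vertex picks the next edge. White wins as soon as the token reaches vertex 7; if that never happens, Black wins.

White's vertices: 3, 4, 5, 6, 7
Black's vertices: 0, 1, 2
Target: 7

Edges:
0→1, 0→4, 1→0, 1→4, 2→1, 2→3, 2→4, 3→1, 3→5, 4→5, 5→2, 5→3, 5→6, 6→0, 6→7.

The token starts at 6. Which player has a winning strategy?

A0 = {7}
A1: add {6} — 6 (White) has 6→7.
6 ∈ A1, so White can force the target.

White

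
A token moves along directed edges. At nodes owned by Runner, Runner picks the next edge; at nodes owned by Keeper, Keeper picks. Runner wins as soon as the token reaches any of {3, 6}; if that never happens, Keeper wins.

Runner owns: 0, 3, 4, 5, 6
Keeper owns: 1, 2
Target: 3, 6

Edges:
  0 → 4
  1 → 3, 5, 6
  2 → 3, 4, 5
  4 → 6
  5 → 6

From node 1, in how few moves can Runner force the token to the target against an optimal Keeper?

2

A0 = {3, 6}
A1: add {4, 5} — 4 (Runner) has 4→6; 5 (Runner) has 5→6.
A2: add {0, 1, 2} — 0 (Runner) has 0→4; 1 (Keeper): all of {3, 5, 6} already in; 2 (Keeper): all of {3, 4, 5} already in.
A2 = all vertices. Fixed point.
1 enters the attractor at level 2, so Runner can force the target in 2 moves from there.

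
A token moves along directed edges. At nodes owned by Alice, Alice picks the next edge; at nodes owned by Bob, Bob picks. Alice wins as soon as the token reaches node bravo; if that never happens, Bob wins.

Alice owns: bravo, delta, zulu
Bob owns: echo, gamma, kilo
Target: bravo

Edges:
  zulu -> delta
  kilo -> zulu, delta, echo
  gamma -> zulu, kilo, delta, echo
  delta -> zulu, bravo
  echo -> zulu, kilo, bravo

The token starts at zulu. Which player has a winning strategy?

Alice

A0 = {bravo}
A1: add {delta} — delta (Alice) has delta→bravo.
A2: add {zulu} — zulu (Alice) has zulu→delta.
A3 = A2; e.g. kilo (Bob) can still go to echo. Fixed point.
zulu ∈ A2, so Alice can force the target.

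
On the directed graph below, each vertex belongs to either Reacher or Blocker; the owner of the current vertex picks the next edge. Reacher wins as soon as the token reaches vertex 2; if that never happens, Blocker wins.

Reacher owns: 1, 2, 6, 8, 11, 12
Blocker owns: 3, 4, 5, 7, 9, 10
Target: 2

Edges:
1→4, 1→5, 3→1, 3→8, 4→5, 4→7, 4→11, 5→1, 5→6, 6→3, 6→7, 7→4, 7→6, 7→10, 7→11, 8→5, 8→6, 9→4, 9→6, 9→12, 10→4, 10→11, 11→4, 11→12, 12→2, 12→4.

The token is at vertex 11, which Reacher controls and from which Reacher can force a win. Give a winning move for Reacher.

A0 = {2}
A1: add {12} — 12 (Reacher) has 12→2.
A2: add {11} — 11 (Reacher) has 11→12.
A3 = A2; e.g. 1 (Reacher) has no edge into A2. Fixed point.
From 11, successor 12 is in the attractor (rank 1); the other successor 4 is not.

12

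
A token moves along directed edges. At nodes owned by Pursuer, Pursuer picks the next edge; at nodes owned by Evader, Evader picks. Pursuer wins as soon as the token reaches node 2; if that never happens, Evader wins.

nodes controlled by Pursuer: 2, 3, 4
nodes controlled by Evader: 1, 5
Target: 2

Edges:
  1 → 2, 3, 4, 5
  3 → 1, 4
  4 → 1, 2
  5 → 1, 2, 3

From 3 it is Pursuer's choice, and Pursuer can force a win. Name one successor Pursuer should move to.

4

A0 = {2}
A1: add {4} — 4 (Pursuer) has 4→2.
A2: add {3} — 3 (Pursuer) has 3→4.
A3 = A2; e.g. 1 (Evader) can still go to 5. Fixed point.
From 3, successor 4 is in the attractor (rank 1); the other successor 1 is not.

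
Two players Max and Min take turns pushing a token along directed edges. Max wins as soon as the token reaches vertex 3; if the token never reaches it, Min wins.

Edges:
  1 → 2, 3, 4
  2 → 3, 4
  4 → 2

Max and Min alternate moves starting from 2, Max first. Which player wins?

Track states (vertex, player-to-move).
A0 = {(3,Max), (3,Min)}
A1: add {(1,Max), (2,Max)}.
(2,Max) ∈ A1 ⇒ Max forces the target.

Max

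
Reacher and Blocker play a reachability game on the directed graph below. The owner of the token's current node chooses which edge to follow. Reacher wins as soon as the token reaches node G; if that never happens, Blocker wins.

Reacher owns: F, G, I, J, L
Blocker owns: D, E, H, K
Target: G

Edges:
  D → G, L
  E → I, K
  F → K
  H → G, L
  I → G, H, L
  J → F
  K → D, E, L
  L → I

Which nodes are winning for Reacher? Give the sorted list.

A0 = {G}
A1: add {I} — I (Reacher) has I→G.
A2: add {L} — L (Reacher) has L→I.
A3: add {D, H} — D (Blocker): all of {G, L} already in; H (Blocker): all of {G, L} already in.
A4 = A3; e.g. E (Blocker) can still go to K. Fixed point.
Reacher's winning region = {D, G, H, I, L}.

D, G, H, I, L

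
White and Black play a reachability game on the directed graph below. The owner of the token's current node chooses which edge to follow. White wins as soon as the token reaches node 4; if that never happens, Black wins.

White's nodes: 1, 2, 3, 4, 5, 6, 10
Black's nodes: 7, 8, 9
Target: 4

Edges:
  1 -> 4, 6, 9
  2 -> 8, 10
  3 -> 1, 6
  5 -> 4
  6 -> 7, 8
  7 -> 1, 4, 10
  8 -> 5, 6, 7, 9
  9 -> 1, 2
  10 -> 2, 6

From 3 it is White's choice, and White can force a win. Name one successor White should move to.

1

A0 = {4}
A1: add {1, 5} — 1 (White) has 1→4; 5 (White) has 5→4.
A2: add {3} — 3 (White) has 3→1.
A3 = A2; e.g. 2 (White) has no edge into A2. Fixed point.
From 3, successor 1 is in the attractor (rank 1); the other successor 6 is not.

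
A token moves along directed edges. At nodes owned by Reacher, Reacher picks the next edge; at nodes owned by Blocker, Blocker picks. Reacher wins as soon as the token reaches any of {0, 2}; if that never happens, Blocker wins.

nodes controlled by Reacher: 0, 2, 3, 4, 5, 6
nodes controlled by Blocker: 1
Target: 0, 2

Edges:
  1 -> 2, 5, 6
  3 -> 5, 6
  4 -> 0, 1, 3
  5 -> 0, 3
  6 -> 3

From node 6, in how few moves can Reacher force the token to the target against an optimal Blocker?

3

A0 = {0, 2}
A1: add {4, 5} — 4 (Reacher) has 4→0; 5 (Reacher) has 5→0.
A2: add {3} — 3 (Reacher) has 3→5.
A3: add {6} — 6 (Reacher) has 6→3.
6 enters the attractor at level 3, so Reacher can force the target in 3 moves from there.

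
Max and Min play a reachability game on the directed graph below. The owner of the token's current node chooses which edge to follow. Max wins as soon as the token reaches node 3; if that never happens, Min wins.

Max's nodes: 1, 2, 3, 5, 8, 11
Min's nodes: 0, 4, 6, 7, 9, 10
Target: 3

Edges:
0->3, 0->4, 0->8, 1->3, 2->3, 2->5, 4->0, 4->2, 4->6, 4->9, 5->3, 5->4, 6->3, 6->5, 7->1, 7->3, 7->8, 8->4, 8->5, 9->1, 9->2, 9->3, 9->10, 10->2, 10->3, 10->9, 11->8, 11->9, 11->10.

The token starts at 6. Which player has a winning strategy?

Max

A0 = {3}
A1: add {1, 2, 5} — 1 (Max) has 1→3; 2 (Max) has 2→3; 5 (Max) has 5→3.
A2: add {6, 8} — 6 (Min): all of {3, 5} already in; 8 (Max) has 8→5.
6 ∈ A2, so Max can force the target.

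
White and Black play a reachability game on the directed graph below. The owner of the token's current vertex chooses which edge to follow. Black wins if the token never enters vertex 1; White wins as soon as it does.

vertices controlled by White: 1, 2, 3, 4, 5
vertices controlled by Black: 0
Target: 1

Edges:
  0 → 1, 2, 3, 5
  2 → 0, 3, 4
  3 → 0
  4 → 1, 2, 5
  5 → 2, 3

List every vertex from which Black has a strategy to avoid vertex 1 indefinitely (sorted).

0, 3

A0 = {1}
A1: add {4} — 4 (White) has 4→1.
A2: add {2} — 2 (White) has 2→4.
A3: add {5} — 5 (White) has 5→2.
A4 = A3; e.g. 0 (Black) can still go to 3. Fixed point.
White's attractor = {1, 2, 4, 5}; Black avoids the target exactly from the complement.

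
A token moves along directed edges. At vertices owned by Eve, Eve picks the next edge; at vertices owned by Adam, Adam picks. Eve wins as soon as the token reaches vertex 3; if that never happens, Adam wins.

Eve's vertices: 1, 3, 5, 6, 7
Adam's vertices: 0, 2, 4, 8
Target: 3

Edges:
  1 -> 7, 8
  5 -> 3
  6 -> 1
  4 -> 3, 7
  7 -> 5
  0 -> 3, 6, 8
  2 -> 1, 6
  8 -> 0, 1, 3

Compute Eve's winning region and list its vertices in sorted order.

A0 = {3}
A1: add {5} — 5 (Eve) has 5→3.
A2: add {7} — 7 (Eve) has 7→5.
A3: add {1, 4} — 1 (Eve) has 1→7; 4 (Adam): all of {3, 7} already in.
A4: add {6} — 6 (Eve) has 6→1.
A5: add {2} — 2 (Adam): all of {1, 6} already in.
A6 = A5; e.g. 0 (Adam) can still go to 8. Fixed point.
Eve's winning region = {1, 2, 3, 4, 5, 6, 7}.

1, 2, 3, 4, 5, 6, 7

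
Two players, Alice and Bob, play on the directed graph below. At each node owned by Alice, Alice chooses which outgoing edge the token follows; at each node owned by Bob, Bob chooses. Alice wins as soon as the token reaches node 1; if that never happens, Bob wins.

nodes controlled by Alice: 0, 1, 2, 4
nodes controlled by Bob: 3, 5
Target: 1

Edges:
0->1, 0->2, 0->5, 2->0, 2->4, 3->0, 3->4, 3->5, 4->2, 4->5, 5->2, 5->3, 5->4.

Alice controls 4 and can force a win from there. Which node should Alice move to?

A0 = {1}
A1: add {0} — 0 (Alice) has 0→1.
A2: add {2} — 2 (Alice) has 2→0.
A3: add {4} — 4 (Alice) has 4→2.
A4 = A3; e.g. 3 (Bob) can still go to 5. Fixed point.
From 4, successor 2 is in the attractor (rank 2); the other successor 5 is not.

2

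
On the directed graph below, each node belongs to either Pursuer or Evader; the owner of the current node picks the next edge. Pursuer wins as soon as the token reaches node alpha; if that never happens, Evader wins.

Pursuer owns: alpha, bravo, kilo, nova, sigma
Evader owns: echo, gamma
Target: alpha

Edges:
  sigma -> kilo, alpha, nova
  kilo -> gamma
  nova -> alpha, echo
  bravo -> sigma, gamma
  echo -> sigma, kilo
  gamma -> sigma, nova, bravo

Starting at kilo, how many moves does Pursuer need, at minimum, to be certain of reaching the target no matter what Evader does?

A0 = {alpha}
A1: add {nova, sigma} — sigma (Pursuer) has sigma→alpha; nova (Pursuer) has nova→alpha.
A2: add {bravo} — bravo (Pursuer) has bravo→sigma.
A3: add {gamma} — gamma (Evader): all of {sigma, nova, bravo} already in.
A4: add {kilo} — kilo (Pursuer) has kilo→gamma.
kilo enters the attractor at level 4, so Pursuer can force the target in 4 moves from there.

4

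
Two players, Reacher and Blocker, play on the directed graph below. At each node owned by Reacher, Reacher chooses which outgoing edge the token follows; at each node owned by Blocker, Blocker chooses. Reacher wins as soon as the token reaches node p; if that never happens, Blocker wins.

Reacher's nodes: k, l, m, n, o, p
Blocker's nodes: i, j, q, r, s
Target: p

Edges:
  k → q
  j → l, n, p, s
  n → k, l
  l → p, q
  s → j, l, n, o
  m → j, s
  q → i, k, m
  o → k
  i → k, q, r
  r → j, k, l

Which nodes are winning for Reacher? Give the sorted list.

l, n, p

A0 = {p}
A1: add {l} — l (Reacher) has l→p.
A2: add {n} — n (Reacher) has n→l.
A3 = A2; e.g. i (Blocker) can still go to k. Fixed point.
Reacher's winning region = {l, n, p}.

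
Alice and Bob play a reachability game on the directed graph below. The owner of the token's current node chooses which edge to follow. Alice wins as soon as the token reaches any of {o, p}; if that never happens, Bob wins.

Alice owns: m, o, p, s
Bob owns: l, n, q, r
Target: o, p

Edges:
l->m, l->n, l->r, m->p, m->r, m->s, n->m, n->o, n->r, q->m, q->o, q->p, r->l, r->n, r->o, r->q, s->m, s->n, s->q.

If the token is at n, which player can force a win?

A0 = {o, p}
A1: add {m} — m (Alice) has m→p.
A2: add {q, s} — q (Bob): all of {m, o, p} already in; s (Alice) has s→m.
A3 = A2; e.g. l (Bob) can still go to n. Fixed point.
n never enters the attractor, so Bob can avoid the target forever.

Bob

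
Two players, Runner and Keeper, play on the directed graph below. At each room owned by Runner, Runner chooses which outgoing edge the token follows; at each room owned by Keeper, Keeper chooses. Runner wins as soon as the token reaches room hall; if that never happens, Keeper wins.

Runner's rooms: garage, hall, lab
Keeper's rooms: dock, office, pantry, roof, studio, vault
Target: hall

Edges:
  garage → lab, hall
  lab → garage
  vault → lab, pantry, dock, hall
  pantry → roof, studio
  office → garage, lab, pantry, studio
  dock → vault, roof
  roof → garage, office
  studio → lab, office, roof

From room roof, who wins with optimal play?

Keeper

A0 = {hall}
A1: add {garage} — garage (Runner) has garage→hall.
A2: add {lab} — lab (Runner) has lab→garage.
A3 = A2; e.g. vault (Keeper) can still go to pantry. Fixed point.
roof never enters the attractor, so Keeper can avoid the target forever.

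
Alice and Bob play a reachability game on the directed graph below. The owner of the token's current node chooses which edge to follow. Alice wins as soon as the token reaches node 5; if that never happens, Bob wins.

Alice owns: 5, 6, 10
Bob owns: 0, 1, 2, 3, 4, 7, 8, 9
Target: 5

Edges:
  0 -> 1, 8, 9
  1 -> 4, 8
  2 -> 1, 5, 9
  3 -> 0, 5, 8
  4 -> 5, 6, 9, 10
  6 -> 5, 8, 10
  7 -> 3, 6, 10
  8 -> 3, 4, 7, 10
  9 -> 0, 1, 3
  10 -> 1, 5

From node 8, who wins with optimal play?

Bob

A0 = {5}
A1: add {6, 10} — 6 (Alice) has 6→5; 10 (Alice) has 10→5.
A2 = A1; e.g. 0 (Bob) can still go to 1. Fixed point.
8 never enters the attractor, so Bob can avoid the target forever.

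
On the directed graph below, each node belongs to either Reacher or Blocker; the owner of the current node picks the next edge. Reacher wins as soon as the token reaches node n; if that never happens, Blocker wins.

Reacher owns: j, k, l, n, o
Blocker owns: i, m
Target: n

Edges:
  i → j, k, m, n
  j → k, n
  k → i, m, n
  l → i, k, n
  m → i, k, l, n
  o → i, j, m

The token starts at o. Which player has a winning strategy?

Reacher

A0 = {n}
A1: add {j, k, l} — j (Reacher) has j→n; k (Reacher) has k→n; l (Reacher) has l→n.
A2: add {o} — o (Reacher) has o→j.
A3 = A2; e.g. i (Blocker) can still go to m. Fixed point.
o ∈ A2, so Reacher can force the target.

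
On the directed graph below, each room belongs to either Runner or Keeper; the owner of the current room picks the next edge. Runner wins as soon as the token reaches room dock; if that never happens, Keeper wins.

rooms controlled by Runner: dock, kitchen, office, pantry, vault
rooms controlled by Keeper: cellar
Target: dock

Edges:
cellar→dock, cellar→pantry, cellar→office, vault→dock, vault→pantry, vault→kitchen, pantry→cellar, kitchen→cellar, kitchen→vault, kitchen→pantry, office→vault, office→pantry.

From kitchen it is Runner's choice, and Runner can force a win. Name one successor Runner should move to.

A0 = {dock}
A1: add {vault} — vault (Runner) has vault→dock.
A2: add {kitchen, office} — kitchen (Runner) has kitchen→vault; office (Runner) has office→vault.
A3 = A2; e.g. cellar (Keeper) can still go to pantry. Fixed point.
From kitchen, successor vault is in the attractor (rank 1); the other successors cellar, pantry are not.

vault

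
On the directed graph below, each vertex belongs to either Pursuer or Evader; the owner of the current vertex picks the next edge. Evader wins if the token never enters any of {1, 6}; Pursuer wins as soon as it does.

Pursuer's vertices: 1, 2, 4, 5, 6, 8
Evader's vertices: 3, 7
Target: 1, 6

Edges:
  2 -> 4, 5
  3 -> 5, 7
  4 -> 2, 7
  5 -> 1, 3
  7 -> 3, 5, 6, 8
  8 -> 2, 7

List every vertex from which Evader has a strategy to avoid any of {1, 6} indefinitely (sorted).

A0 = {1, 6}
A1: add {5} — 5 (Pursuer) has 5→1.
A2: add {2} — 2 (Pursuer) has 2→5.
A3: add {4, 8} — 4 (Pursuer) has 4→2; 8 (Pursuer) has 8→2.
A4 = A3; e.g. 3 (Evader) can still go to 7. Fixed point.
Pursuer's attractor = {1, 2, 4, 5, 6, 8}; Evader avoids the target exactly from the complement.

3, 7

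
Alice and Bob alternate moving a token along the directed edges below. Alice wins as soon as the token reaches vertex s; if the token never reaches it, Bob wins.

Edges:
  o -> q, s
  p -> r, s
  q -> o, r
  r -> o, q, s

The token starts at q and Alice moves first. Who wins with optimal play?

Track states (vertex, player-to-move).
A0 = {(s,Alice), (s,Bob)}
A1: add {(o,Alice), (p,Alice), (r,Alice)}.
A2: add {(p,Bob), (q,Bob)}.
A3 = A2; e.g. (o,Bob) stays out. (q,Alice) never enters ⇒ Bob avoids the target.

Bob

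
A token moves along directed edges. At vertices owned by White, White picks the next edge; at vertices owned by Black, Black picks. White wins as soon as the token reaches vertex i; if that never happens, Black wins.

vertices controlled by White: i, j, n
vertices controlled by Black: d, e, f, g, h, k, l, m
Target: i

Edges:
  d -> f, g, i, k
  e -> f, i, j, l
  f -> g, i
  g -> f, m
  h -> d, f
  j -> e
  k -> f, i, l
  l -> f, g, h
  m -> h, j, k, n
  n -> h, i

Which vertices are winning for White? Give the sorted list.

i, n

A0 = {i}
A1: add {n} — n (White) has n→i.
A2 = A1; e.g. d (Black) can still go to f. Fixed point.
White's winning region = {i, n}.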